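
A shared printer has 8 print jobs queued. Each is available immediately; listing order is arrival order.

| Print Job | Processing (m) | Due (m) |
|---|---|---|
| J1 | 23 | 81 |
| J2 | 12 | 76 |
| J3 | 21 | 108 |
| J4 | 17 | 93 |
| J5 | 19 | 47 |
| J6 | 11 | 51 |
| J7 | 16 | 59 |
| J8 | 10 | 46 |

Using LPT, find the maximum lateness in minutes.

83

LPT (decreasing processing time): J1 J3 J5 J4 J7 J2 J6 J8.
J1: 0→23, due 81, lateness -58
J3: 23→44, due 108, lateness -64
J5: 44→63, due 47, lateness 16
J4: 63→80, due 93, lateness -13
J7: 80→96, due 59, lateness 37
J2: 96→108, due 76, lateness 32
J6: 108→119, due 51, lateness 68
J8: 119→129, due 46, lateness 83
Maximum = 83.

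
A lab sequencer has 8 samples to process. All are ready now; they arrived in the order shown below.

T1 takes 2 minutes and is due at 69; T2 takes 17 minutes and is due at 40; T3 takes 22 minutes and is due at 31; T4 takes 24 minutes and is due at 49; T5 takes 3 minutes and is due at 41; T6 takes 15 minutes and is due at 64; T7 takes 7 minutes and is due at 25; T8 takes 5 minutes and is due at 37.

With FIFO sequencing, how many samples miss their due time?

6

FIFO (arrival order): T1 T2 T3 T4 T5 T6 T7 T8.
T1: 0→2, due 69, tardiness 0
T2: 2→19, due 40, tardiness 0
T3: 19→41, due 31, tardiness 10
T4: 41→65, due 49, tardiness 16
T5: 65→68, due 41, tardiness 27
T6: 68→83, due 64, tardiness 19
T7: 83→90, due 25, tardiness 65
T8: 90→95, due 37, tardiness 58
Late samples: 6.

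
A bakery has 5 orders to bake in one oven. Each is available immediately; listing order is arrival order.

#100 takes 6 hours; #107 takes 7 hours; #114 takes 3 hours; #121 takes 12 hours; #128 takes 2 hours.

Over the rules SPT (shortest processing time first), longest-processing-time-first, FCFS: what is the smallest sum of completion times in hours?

66

SPT (increasing processing time): #128 #114 #100 #107 #121.
#128: 0→2
#114: 2→5
#100: 5→11
#107: 11→18
#121: 18→30
Sum = 2+5+11+18+30 = 66.
LPT (decreasing processing time): #121 #107 #100 #114 #128.
#121: 0→12
#107: 12→19
#100: 19→25
#114: 25→28
#128: 28→30
Sum = 12+19+25+28+30 = 114.
FIFO (arrival order): #100 #107 #114 #121 #128.
#100: 0→6
#107: 6→13
#114: 13→16
#121: 16→28
#128: 28→30
Sum = 6+13+16+28+30 = 93.
SPT 66, LPT 114, FIFO 93 → minimum 66.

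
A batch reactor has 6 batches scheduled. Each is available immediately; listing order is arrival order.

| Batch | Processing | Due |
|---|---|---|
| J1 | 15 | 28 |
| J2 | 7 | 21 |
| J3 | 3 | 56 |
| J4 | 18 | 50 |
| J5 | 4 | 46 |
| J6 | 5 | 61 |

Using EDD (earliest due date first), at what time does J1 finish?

EDD (increasing due date): J2 J1 J5 J4 J3 J6.
J2: 0→7
J1: 7→22

22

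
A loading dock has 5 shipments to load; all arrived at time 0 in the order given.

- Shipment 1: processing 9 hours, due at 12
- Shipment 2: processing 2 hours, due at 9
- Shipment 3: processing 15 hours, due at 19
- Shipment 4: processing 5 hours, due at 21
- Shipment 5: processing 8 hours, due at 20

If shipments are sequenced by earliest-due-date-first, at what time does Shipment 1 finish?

11

EDD (increasing due date): Shipment 2 Shipment 1 Shipment 3 Shipment 5 Shipment 4.
Shipment 2: 0→2
Shipment 1: 2→11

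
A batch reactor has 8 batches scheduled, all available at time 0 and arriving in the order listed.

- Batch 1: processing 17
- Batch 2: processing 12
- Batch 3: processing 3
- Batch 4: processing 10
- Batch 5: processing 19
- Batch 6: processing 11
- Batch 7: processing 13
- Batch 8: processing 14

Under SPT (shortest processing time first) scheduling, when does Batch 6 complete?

24

SPT (increasing processing time): Batch 3 Batch 4 Batch 6 Batch 2 Batch 7 Batch 8 Batch 1 Batch 5.
Batch 3: 0→3
Batch 4: 3→13
Batch 6: 13→24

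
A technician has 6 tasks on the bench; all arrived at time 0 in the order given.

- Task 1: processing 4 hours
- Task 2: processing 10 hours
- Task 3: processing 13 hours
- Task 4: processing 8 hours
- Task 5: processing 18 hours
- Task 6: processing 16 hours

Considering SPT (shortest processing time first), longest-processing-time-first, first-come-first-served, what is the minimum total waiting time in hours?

124

SPT (increasing processing time): Task 1 Task 4 Task 2 Task 3 Task 6 Task 5.
Task 1: waits 0, runs 0→4
Task 4: waits 4, runs 4→12
Task 2: waits 12, runs 12→22
Task 3: waits 22, runs 22→35
Task 6: waits 35, runs 35→51
Task 5: waits 51, runs 51→69
Sum = 0+4+12+22+35+51 = 124.
LPT (decreasing processing time): Task 5 Task 6 Task 3 Task 2 Task 4 Task 1.
Task 5: waits 0, runs 0→18
Task 6: waits 18, runs 18→34
Task 3: waits 34, runs 34→47
Task 2: waits 47, runs 47→57
Task 4: waits 57, runs 57→65
Task 1: waits 65, runs 65→69
Sum = 0+18+34+47+57+65 = 221.
FIFO (arrival order): Task 1 Task 2 Task 3 Task 4 Task 5 Task 6.
Task 1: waits 0, runs 0→4
Task 2: waits 4, runs 4→14
Task 3: waits 14, runs 14→27
Task 4: waits 27, runs 27→35
Task 5: waits 35, runs 35→53
Task 6: waits 53, runs 53→69
Sum = 0+4+14+27+35+53 = 133.
SPT 124, LPT 221, FIFO 133 → minimum 124.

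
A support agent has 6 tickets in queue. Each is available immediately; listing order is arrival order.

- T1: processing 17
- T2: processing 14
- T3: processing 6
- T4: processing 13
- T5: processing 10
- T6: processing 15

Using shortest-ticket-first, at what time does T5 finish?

SPT (increasing processing time): T3 T5 T4 T2 T6 T1.
T3: 0→6
T5: 6→16

16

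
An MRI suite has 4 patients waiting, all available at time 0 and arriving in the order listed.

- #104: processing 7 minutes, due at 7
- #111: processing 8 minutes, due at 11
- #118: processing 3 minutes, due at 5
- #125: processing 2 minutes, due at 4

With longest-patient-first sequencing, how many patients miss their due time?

3

LPT (decreasing processing time): #111 #104 #118 #125.
#111: 0→8, due 11, tardiness 0
#104: 8→15, due 7, tardiness 8
#118: 15→18, due 5, tardiness 13
#125: 18→20, due 4, tardiness 16
Late patients: 3.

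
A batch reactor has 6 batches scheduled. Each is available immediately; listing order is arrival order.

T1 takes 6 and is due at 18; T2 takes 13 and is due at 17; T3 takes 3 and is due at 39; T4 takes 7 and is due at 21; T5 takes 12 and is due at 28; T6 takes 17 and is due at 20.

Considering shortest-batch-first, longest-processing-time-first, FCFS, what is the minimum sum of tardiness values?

SPT (increasing processing time): T3 T1 T4 T5 T2 T6.
T3: 0→3, due 39, tardiness 0
T1: 3→9, due 18, tardiness 0
T4: 9→16, due 21, tardiness 0
T5: 16→28, due 28, tardiness 0
T2: 28→41, due 17, tardiness 24
T6: 41→58, due 20, tardiness 38
Sum = 0+0+0+0+24+38 = 62.
LPT (decreasing processing time): T6 T2 T5 T4 T1 T3.
T6: 0→17, due 20, tardiness 0
T2: 17→30, due 17, tardiness 13
T5: 30→42, due 28, tardiness 14
T4: 42→49, due 21, tardiness 28
T1: 49→55, due 18, tardiness 37
T3: 55→58, due 39, tardiness 19
Sum = 0+13+14+28+37+19 = 111.
FIFO (arrival order): T1 T2 T3 T4 T5 T6.
T1: 0→6, due 18, tardiness 0
T2: 6→19, due 17, tardiness 2
T3: 19→22, due 39, tardiness 0
T4: 22→29, due 21, tardiness 8
T5: 29→41, due 28, tardiness 13
T6: 41→58, due 20, tardiness 38
Sum = 0+2+0+8+13+38 = 61.
SPT 62, LPT 111, FIFO 61 → minimum 61.

61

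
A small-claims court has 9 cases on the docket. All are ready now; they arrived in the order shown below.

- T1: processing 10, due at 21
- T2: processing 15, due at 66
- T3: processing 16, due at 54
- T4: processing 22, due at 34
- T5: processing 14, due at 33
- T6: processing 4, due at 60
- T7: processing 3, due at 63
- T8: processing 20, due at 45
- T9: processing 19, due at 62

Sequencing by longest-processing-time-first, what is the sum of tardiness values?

337

LPT (decreasing processing time): T4 T8 T9 T3 T2 T5 T1 T6 T7.
T4: 0→22, due 34, tardiness 0
T8: 22→42, due 45, tardiness 0
T9: 42→61, due 62, tardiness 0
T3: 61→77, due 54, tardiness 23
T2: 77→92, due 66, tardiness 26
T5: 92→106, due 33, tardiness 73
T1: 106→116, due 21, tardiness 95
T6: 116→120, due 60, tardiness 60
T7: 120→123, due 63, tardiness 60
Sum = 0+0+0+23+26+73+95+60+60 = 337.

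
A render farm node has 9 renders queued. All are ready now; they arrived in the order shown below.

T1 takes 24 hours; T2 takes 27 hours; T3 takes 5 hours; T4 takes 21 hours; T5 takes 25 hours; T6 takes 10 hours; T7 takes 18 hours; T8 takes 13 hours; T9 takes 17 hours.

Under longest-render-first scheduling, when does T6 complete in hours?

155

LPT (decreasing processing time): T2 T5 T1 T4 T7 T9 T8 T6 T3.
T2: 0→27
T5: 27→52
T1: 52→76
T4: 76→97
T7: 97→115
T9: 115→132
T8: 132→145
T6: 145→155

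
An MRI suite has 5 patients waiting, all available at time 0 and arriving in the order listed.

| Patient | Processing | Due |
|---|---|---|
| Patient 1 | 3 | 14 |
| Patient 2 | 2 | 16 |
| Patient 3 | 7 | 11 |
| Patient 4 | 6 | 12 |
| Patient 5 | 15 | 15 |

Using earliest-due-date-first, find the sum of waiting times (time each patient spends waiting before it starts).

67

EDD (increasing due date): Patient 3 Patient 4 Patient 1 Patient 5 Patient 2.
Patient 3: waits 0, runs 0→7
Patient 4: waits 7, runs 7→13
Patient 1: waits 13, runs 13→16
Patient 5: waits 16, runs 16→31
Patient 2: waits 31, runs 31→33
Sum = 0+7+13+16+31 = 67.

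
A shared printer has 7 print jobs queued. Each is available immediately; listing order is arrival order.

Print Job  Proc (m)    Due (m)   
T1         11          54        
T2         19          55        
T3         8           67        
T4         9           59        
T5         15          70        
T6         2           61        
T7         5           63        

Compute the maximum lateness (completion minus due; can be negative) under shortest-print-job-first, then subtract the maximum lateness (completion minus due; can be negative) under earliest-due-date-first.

15

SPT (increasing processing time): T6 T7 T3 T4 T1 T5 T2.
T6: 0→2, due 61, lateness -59
T7: 2→7, due 63, lateness -56
T3: 7→15, due 67, lateness -52
T4: 15→24, due 59, lateness -35
T1: 24→35, due 54, lateness -19
T5: 35→50, due 70, lateness -20
T2: 50→69, due 55, lateness 14
Maximum = 14.
EDD (increasing due date): T1 T2 T4 T6 T7 T3 T5.
T1: 0→11, due 54, lateness -43
T2: 11→30, due 55, lateness -25
T4: 30→39, due 59, lateness -20
T6: 39→41, due 61, lateness -20
T7: 41→46, due 63, lateness -17
T3: 46→54, due 67, lateness -13
T5: 54→69, due 70, lateness -1
Maximum = -1.
Difference = 14 − -1 = 15.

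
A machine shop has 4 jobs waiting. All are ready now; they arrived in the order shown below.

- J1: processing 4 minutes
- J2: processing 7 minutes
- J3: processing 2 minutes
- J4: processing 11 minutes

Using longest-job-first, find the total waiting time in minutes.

51

LPT (decreasing processing time): J4 J2 J1 J3.
J4: waits 0, runs 0→11
J2: waits 11, runs 11→18
J1: waits 18, runs 18→22
J3: waits 22, runs 22→24
Sum = 0+11+18+22 = 51.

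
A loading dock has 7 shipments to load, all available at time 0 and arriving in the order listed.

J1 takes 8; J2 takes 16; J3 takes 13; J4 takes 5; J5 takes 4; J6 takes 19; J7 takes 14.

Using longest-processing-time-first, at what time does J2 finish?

35

LPT (decreasing processing time): J6 J2 J7 J3 J1 J4 J5.
J6: 0→19
J2: 19→35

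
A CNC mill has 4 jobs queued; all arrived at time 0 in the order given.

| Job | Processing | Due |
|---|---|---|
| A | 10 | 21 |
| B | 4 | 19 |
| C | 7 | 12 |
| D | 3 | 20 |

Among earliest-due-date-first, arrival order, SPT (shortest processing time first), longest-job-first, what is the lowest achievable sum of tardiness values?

3

EDD (increasing due date): C B D A.
C: 0→7, due 12, tardiness 0
B: 7→11, due 19, tardiness 0
D: 11→14, due 20, tardiness 0
A: 14→24, due 21, tardiness 3
Sum = 0+0+0+3 = 3.
FIFO (arrival order): A B C D.
A: 0→10, due 21, tardiness 0
B: 10→14, due 19, tardiness 0
C: 14→21, due 12, tardiness 9
D: 21→24, due 20, tardiness 4
Sum = 0+0+9+4 = 13.
SPT (increasing processing time): D B C A.
D: 0→3, due 20, tardiness 0
B: 3→7, due 19, tardiness 0
C: 7→14, due 12, tardiness 2
A: 14→24, due 21, tardiness 3
Sum = 0+0+2+3 = 5.
LPT (decreasing processing time): A C B D.
A: 0→10, due 21, tardiness 0
C: 10→17, due 12, tardiness 5
B: 17→21, due 19, tardiness 2
D: 21→24, due 20, tardiness 4
Sum = 0+5+2+4 = 11.
EDD 3, FIFO 13, SPT 5, LPT 11 → minimum 3.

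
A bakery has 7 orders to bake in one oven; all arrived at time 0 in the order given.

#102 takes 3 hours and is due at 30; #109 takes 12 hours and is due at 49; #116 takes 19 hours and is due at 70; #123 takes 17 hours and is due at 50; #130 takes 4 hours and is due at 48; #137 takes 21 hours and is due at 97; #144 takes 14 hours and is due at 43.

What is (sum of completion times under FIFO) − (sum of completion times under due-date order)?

FIFO (arrival order): #102 #109 #116 #123 #130 #137 #144.
#102: 0→3
#109: 3→15
#116: 15→34
#123: 34→51
#130: 51→55
#137: 55→76
#144: 76→90
Sum = 3+15+34+51+55+76+90 = 324.
EDD (increasing due date): #102 #144 #130 #109 #123 #116 #137.
#102: 0→3
#144: 3→17
#130: 17→21
#109: 21→33
#123: 33→50
#116: 50→69
#137: 69→90
Sum = 3+17+21+33+50+69+90 = 283.
Difference = 324 − 283 = 41.

41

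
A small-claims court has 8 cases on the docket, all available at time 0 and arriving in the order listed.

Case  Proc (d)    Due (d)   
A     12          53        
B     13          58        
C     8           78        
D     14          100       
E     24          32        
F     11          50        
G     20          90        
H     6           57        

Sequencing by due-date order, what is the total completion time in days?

501

EDD (increasing due date): E F A H B C G D.
E: 0→24
F: 24→35
A: 35→47
H: 47→53
B: 53→66
C: 66→74
G: 74→94
D: 94→108
Sum = 24+35+47+53+66+74+94+108 = 501.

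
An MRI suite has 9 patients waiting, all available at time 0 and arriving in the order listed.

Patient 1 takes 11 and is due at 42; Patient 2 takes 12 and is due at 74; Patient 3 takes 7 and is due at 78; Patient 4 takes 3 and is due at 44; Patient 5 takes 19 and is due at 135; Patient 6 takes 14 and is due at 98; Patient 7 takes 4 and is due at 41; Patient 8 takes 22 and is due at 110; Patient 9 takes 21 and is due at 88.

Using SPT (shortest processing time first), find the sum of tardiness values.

6

SPT (increasing processing time): Patient 4 Patient 7 Patient 3 Patient 1 Patient 2 Patient 6 Patient 5 Patient 9 Patient 8.
Patient 4: 0→3, due 44, tardiness 0
Patient 7: 3→7, due 41, tardiness 0
Patient 3: 7→14, due 78, tardiness 0
Patient 1: 14→25, due 42, tardiness 0
Patient 2: 25→37, due 74, tardiness 0
Patient 6: 37→51, due 98, tardiness 0
Patient 5: 51→70, due 135, tardiness 0
Patient 9: 70→91, due 88, tardiness 3
Patient 8: 91→113, due 110, tardiness 3
Sum = 0+0+0+0+0+0+0+3+3 = 6.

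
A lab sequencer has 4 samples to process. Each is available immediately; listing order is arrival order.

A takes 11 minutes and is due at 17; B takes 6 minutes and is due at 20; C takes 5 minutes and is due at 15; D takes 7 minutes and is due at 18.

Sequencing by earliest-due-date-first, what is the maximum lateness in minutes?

9

EDD (increasing due date): C A D B.
C: 0→5, due 15, lateness -10
A: 5→16, due 17, lateness -1
D: 16→23, due 18, lateness 5
B: 23→29, due 20, lateness 9
Maximum = 9.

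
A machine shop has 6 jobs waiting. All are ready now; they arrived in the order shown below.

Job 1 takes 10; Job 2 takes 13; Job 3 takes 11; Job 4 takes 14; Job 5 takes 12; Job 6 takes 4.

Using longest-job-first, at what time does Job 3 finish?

50

LPT (decreasing processing time): Job 4 Job 2 Job 5 Job 3 Job 1 Job 6.
Job 4: 0→14
Job 2: 14→27
Job 5: 27→39
Job 3: 39→50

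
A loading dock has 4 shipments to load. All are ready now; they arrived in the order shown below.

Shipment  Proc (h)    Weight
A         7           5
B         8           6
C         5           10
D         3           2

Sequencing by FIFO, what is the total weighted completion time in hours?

371

FIFO (arrival order): A B C D.
A: finishes 7, weight 5, w·C = 35
B: finishes 15, weight 6, w·C = 90
C: finishes 20, weight 10, w·C = 200
D: finishes 23, weight 2, w·C = 46
Sum = 35+90+200+46 = 371.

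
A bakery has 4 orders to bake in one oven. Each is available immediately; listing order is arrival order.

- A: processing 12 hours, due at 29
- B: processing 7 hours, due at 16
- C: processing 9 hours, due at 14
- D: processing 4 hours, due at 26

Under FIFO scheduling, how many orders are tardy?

FIFO (arrival order): A B C D.
A: 0→12, due 29, tardiness 0
B: 12→19, due 16, tardiness 3
C: 19→28, due 14, tardiness 14
D: 28→32, due 26, tardiness 6
Late orders: 3.

3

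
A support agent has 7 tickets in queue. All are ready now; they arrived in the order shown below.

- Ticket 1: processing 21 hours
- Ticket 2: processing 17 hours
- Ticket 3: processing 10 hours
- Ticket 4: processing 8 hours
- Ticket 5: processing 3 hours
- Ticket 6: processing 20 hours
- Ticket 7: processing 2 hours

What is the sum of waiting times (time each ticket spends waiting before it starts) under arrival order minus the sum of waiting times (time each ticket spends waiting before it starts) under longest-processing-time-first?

FIFO (arrival order): Ticket 1 Ticket 2 Ticket 3 Ticket 4 Ticket 5 Ticket 6 Ticket 7.
Ticket 1: waits 0, runs 0→21
Ticket 2: waits 21, runs 21→38
Ticket 3: waits 38, runs 38→48
Ticket 4: waits 48, runs 48→56
Ticket 5: waits 56, runs 56→59
Ticket 6: waits 59, runs 59→79
Ticket 7: waits 79, runs 79→81
Sum = 0+21+38+48+56+59+79 = 301.
LPT (decreasing processing time): Ticket 1 Ticket 6 Ticket 2 Ticket 3 Ticket 4 Ticket 5 Ticket 7.
Ticket 1: waits 0, runs 0→21
Ticket 6: waits 21, runs 21→41
Ticket 2: waits 41, runs 41→58
Ticket 3: waits 58, runs 58→68
Ticket 4: waits 68, runs 68→76
Ticket 5: waits 76, runs 76→79
Ticket 7: waits 79, runs 79→81
Sum = 0+21+41+58+68+76+79 = 343.
Difference = 301 − 343 = -42.

-42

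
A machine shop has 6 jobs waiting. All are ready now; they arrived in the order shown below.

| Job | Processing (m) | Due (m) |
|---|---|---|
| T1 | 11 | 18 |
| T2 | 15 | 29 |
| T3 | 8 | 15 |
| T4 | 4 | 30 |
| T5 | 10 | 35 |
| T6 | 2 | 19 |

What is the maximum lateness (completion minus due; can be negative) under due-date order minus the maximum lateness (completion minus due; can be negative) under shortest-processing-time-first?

-6

EDD (increasing due date): T3 T1 T6 T2 T4 T5.
T3: 0→8, due 15, lateness -7
T1: 8→19, due 18, lateness 1
T6: 19→21, due 19, lateness 2
T2: 21→36, due 29, lateness 7
T4: 36→40, due 30, lateness 10
T5: 40→50, due 35, lateness 15
Maximum = 15.
SPT (increasing processing time): T6 T4 T3 T5 T1 T2.
T6: 0→2, due 19, lateness -17
T4: 2→6, due 30, lateness -24
T3: 6→14, due 15, lateness -1
T5: 14→24, due 35, lateness -11
T1: 24→35, due 18, lateness 17
T2: 35→50, due 29, lateness 21
Maximum = 21.
Difference = 15 − 21 = -6.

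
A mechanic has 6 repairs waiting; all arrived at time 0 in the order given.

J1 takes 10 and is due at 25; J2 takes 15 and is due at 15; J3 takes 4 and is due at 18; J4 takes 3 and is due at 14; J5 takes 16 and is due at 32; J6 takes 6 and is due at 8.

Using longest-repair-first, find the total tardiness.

144

LPT (decreasing processing time): J5 J2 J1 J6 J3 J4.
J5: 0→16, due 32, tardiness 0
J2: 16→31, due 15, tardiness 16
J1: 31→41, due 25, tardiness 16
J6: 41→47, due 8, tardiness 39
J3: 47→51, due 18, tardiness 33
J4: 51→54, due 14, tardiness 40
Sum = 0+16+16+39+33+40 = 144.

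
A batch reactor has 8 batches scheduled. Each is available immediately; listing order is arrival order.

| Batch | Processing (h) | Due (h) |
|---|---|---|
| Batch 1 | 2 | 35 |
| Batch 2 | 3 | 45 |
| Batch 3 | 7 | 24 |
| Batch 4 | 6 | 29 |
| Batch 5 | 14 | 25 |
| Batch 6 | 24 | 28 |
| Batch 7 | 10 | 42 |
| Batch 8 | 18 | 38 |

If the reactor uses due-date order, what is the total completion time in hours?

413

EDD (increasing due date): Batch 3 Batch 5 Batch 6 Batch 4 Batch 1 Batch 8 Batch 7 Batch 2.
Batch 3: 0→7
Batch 5: 7→21
Batch 6: 21→45
Batch 4: 45→51
Batch 1: 51→53
Batch 8: 53→71
Batch 7: 71→81
Batch 2: 81→84
Sum = 7+21+45+51+53+71+81+84 = 413.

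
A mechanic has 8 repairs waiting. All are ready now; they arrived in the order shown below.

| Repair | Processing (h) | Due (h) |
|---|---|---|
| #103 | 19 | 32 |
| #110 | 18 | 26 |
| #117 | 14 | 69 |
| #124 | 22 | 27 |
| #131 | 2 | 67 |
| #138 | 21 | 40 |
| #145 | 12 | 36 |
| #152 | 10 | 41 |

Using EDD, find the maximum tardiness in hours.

EDD (increasing due date): #110 #124 #103 #145 #138 #152 #131 #117.
#110: 0→18, due 26, tardiness 0
#124: 18→40, due 27, tardiness 13
#103: 40→59, due 32, tardiness 27
#145: 59→71, due 36, tardiness 35
#138: 71→92, due 40, tardiness 52
#152: 92→102, due 41, tardiness 61
#131: 102→104, due 67, tardiness 37
#117: 104→118, due 69, tardiness 49
Maximum = 61.

61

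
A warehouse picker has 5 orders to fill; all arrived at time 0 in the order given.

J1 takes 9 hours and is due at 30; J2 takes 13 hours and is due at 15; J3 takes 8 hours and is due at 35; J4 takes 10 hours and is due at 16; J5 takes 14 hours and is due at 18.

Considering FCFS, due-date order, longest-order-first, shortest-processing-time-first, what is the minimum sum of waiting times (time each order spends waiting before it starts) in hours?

FIFO (arrival order): J1 J2 J3 J4 J5.
J1: waits 0, runs 0→9
J2: waits 9, runs 9→22
J3: waits 22, runs 22→30
J4: waits 30, runs 30→40
J5: waits 40, runs 40→54
Sum = 0+9+22+30+40 = 101.
EDD (increasing due date): J2 J4 J5 J1 J3.
J2: waits 0, runs 0→13
J4: waits 13, runs 13→23
J5: waits 23, runs 23→37
J1: waits 37, runs 37→46
J3: waits 46, runs 46→54
Sum = 0+13+23+37+46 = 119.
LPT (decreasing processing time): J5 J2 J4 J1 J3.
J5: waits 0, runs 0→14
J2: waits 14, runs 14→27
J4: waits 27, runs 27→37
J1: waits 37, runs 37→46
J3: waits 46, runs 46→54
Sum = 0+14+27+37+46 = 124.
SPT (increasing processing time): J3 J1 J4 J2 J5.
J3: waits 0, runs 0→8
J1: waits 8, runs 8→17
J4: waits 17, runs 17→27
J2: waits 27, runs 27→40
J5: waits 40, runs 40→54
Sum = 0+8+17+27+40 = 92.
FIFO 101, EDD 119, LPT 124, SPT 92 → minimum 92.

92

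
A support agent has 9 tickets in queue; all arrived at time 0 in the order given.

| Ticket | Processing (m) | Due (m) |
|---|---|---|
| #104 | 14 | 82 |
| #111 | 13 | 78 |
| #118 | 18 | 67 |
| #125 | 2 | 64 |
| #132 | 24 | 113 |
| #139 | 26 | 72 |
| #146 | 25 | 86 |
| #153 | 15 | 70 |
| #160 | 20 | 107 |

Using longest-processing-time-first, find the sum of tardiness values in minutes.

LPT (decreasing processing time): #139 #146 #132 #160 #118 #153 #104 #111 #125.
#139: 0→26, due 72, tardiness 0
#146: 26→51, due 86, tardiness 0
#132: 51→75, due 113, tardiness 0
#160: 75→95, due 107, tardiness 0
#118: 95→113, due 67, tardiness 46
#153: 113→128, due 70, tardiness 58
#104: 128→142, due 82, tardiness 60
#111: 142→155, due 78, tardiness 77
#125: 155→157, due 64, tardiness 93
Sum = 0+0+0+0+46+58+60+77+93 = 334.

334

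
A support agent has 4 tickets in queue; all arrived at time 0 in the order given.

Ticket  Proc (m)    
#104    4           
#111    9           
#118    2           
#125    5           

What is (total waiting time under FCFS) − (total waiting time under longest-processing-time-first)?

-9

FIFO (arrival order): #104 #111 #118 #125.
#104: waits 0, runs 0→4
#111: waits 4, runs 4→13
#118: waits 13, runs 13→15
#125: waits 15, runs 15→20
Sum = 0+4+13+15 = 32.
LPT (decreasing processing time): #111 #125 #104 #118.
#111: waits 0, runs 0→9
#125: waits 9, runs 9→14
#104: waits 14, runs 14→18
#118: waits 18, runs 18→20
Sum = 0+9+14+18 = 41.
Difference = 32 − 41 = -9.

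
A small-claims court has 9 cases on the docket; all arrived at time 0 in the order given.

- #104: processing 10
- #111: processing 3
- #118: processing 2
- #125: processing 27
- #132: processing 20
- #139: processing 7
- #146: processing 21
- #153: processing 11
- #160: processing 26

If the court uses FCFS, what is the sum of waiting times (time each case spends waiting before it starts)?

FIFO (arrival order): #104 #111 #118 #125 #132 #139 #146 #153 #160.
#104: waits 0, runs 0→10
#111: waits 10, runs 10→13
#118: waits 13, runs 13→15
#125: waits 15, runs 15→42
#132: waits 42, runs 42→62
#139: waits 62, runs 62→69
#146: waits 69, runs 69→90
#153: waits 90, runs 90→101
#160: waits 101, runs 101→127
Sum = 0+10+13+15+42+62+69+90+101 = 402.

402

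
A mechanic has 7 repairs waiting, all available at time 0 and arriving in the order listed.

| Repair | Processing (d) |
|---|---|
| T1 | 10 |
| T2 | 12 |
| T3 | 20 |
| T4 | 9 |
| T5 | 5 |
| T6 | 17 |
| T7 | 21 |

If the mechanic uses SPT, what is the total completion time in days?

299

SPT (increasing processing time): T5 T4 T1 T2 T6 T3 T7.
T5: 0→5
T4: 5→14
T1: 14→24
T2: 24→36
T6: 36→53
T3: 53→73
T7: 73→94
Sum = 5+14+24+36+53+73+94 = 299.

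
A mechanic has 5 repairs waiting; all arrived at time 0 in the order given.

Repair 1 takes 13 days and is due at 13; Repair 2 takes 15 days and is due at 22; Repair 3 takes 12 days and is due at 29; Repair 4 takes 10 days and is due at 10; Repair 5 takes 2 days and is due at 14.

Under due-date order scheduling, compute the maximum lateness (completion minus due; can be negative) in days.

23

EDD (increasing due date): Repair 4 Repair 1 Repair 5 Repair 2 Repair 3.
Repair 4: 0→10, due 10, lateness 0
Repair 1: 10→23, due 13, lateness 10
Repair 5: 23→25, due 14, lateness 11
Repair 2: 25→40, due 22, lateness 18
Repair 3: 40→52, due 29, lateness 23
Maximum = 23.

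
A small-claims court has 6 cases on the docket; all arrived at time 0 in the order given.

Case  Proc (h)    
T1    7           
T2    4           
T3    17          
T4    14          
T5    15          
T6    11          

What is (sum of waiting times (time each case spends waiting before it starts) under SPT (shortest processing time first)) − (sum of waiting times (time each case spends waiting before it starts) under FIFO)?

-21

SPT (increasing processing time): T2 T1 T6 T4 T5 T3.
T2: waits 0, runs 0→4
T1: waits 4, runs 4→11
T6: waits 11, runs 11→22
T4: waits 22, runs 22→36
T5: waits 36, runs 36→51
T3: waits 51, runs 51→68
Sum = 0+4+11+22+36+51 = 124.
FIFO (arrival order): T1 T2 T3 T4 T5 T6.
T1: waits 0, runs 0→7
T2: waits 7, runs 7→11
T3: waits 11, runs 11→28
T4: waits 28, runs 28→42
T5: waits 42, runs 42→57
T6: waits 57, runs 57→68
Sum = 0+7+11+28+42+57 = 145.
Difference = 124 − 145 = -21.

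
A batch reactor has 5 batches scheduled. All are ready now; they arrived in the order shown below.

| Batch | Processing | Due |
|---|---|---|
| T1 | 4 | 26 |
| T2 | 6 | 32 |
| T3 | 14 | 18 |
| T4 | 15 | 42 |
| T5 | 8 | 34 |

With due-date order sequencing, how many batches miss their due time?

1

EDD (increasing due date): T3 T1 T2 T5 T4.
T3: 0→14, due 18, tardiness 0
T1: 14→18, due 26, tardiness 0
T2: 18→24, due 32, tardiness 0
T5: 24→32, due 34, tardiness 0
T4: 32→47, due 42, tardiness 5
Late batches: 1.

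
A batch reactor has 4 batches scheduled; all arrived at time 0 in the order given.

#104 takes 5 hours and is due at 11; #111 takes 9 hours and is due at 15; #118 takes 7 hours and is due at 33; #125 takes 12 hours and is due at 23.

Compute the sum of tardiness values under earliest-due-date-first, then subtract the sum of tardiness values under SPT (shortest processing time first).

-13

EDD (increasing due date): #104 #111 #125 #118.
#104: 0→5, due 11, tardiness 0
#111: 5→14, due 15, tardiness 0
#125: 14→26, due 23, tardiness 3
#118: 26→33, due 33, tardiness 0
Sum = 0+0+3+0 = 3.
SPT (increasing processing time): #104 #118 #111 #125.
#104: 0→5, due 11, tardiness 0
#118: 5→12, due 33, tardiness 0
#111: 12→21, due 15, tardiness 6
#125: 21→33, due 23, tardiness 10
Sum = 0+0+6+10 = 16.
Difference = 3 − 16 = -13.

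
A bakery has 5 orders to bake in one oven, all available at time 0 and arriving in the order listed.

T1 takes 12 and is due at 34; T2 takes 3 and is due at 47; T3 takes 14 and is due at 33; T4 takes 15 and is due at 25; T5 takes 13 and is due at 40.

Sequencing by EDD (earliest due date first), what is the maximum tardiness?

EDD (increasing due date): T4 T3 T1 T5 T2.
T4: 0→15, due 25, tardiness 0
T3: 15→29, due 33, tardiness 0
T1: 29→41, due 34, tardiness 7
T5: 41→54, due 40, tardiness 14
T2: 54→57, due 47, tardiness 10
Maximum = 14.

14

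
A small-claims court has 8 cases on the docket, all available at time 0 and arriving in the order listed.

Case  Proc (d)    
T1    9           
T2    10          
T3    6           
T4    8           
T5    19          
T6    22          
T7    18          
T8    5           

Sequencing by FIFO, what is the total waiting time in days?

304

FIFO (arrival order): T1 T2 T3 T4 T5 T6 T7 T8.
T1: waits 0, runs 0→9
T2: waits 9, runs 9→19
T3: waits 19, runs 19→25
T4: waits 25, runs 25→33
T5: waits 33, runs 33→52
T6: waits 52, runs 52→74
T7: waits 74, runs 74→92
T8: waits 92, runs 92→97
Sum = 0+9+19+25+33+52+74+92 = 304.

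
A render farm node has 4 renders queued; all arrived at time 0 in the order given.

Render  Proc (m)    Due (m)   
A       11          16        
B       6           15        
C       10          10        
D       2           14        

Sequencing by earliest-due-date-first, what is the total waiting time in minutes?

EDD (increasing due date): C D B A.
C: waits 0, runs 0→10
D: waits 10, runs 10→12
B: waits 12, runs 12→18
A: waits 18, runs 18→29
Sum = 0+10+12+18 = 40.

40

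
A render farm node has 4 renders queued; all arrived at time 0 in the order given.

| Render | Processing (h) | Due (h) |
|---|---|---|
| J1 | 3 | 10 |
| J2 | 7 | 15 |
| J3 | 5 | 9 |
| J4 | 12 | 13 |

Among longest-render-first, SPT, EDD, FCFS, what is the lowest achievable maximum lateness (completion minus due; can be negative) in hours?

LPT (decreasing processing time): J4 J2 J3 J1.
J4: 0→12, due 13, lateness -1
J2: 12→19, due 15, lateness 4
J3: 19→24, due 9, lateness 15
J1: 24→27, due 10, lateness 17
Maximum = 17.
SPT (increasing processing time): J1 J3 J2 J4.
J1: 0→3, due 10, lateness -7
J3: 3→8, due 9, lateness -1
J2: 8→15, due 15, lateness 0
J4: 15→27, due 13, lateness 14
Maximum = 14.
EDD (increasing due date): J3 J1 J4 J2.
J3: 0→5, due 9, lateness -4
J1: 5→8, due 10, lateness -2
J4: 8→20, due 13, lateness 7
J2: 20→27, due 15, lateness 12
Maximum = 12.
FIFO (arrival order): J1 J2 J3 J4.
J1: 0→3, due 10, lateness -7
J2: 3→10, due 15, lateness -5
J3: 10→15, due 9, lateness 6
J4: 15→27, due 13, lateness 14
Maximum = 14.
LPT 17, SPT 14, EDD 12, FIFO 14 → minimum 12.

12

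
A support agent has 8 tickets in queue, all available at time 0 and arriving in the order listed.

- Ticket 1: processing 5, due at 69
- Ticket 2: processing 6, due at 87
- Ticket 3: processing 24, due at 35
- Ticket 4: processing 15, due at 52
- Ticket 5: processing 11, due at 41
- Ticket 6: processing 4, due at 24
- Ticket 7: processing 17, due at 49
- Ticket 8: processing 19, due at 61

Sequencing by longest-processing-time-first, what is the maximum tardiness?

LPT (decreasing processing time): Ticket 3 Ticket 8 Ticket 7 Ticket 4 Ticket 5 Ticket 2 Ticket 1 Ticket 6.
Ticket 3: 0→24, due 35, tardiness 0
Ticket 8: 24→43, due 61, tardiness 0
Ticket 7: 43→60, due 49, tardiness 11
Ticket 4: 60→75, due 52, tardiness 23
Ticket 5: 75→86, due 41, tardiness 45
Ticket 2: 86→92, due 87, tardiness 5
Ticket 1: 92→97, due 69, tardiness 28
Ticket 6: 97→101, due 24, tardiness 77
Maximum = 77.

77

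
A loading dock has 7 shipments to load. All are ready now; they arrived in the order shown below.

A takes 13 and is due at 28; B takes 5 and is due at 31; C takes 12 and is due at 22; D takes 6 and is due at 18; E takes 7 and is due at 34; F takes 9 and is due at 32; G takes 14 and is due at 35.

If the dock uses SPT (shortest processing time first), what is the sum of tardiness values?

SPT (increasing processing time): B D E F C A G.
B: 0→5, due 31, tardiness 0
D: 5→11, due 18, tardiness 0
E: 11→18, due 34, tardiness 0
F: 18→27, due 32, tardiness 0
C: 27→39, due 22, tardiness 17
A: 39→52, due 28, tardiness 24
G: 52→66, due 35, tardiness 31
Sum = 0+0+0+0+17+24+31 = 72.

72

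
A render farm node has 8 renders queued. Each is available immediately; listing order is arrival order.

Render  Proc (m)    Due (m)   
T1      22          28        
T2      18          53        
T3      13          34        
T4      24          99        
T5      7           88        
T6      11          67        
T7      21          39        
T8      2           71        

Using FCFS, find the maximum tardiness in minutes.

77

FIFO (arrival order): T1 T2 T3 T4 T5 T6 T7 T8.
T1: 0→22, due 28, tardiness 0
T2: 22→40, due 53, tardiness 0
T3: 40→53, due 34, tardiness 19
T4: 53→77, due 99, tardiness 0
T5: 77→84, due 88, tardiness 0
T6: 84→95, due 67, tardiness 28
T7: 95→116, due 39, tardiness 77
T8: 116→118, due 71, tardiness 47
Maximum = 77.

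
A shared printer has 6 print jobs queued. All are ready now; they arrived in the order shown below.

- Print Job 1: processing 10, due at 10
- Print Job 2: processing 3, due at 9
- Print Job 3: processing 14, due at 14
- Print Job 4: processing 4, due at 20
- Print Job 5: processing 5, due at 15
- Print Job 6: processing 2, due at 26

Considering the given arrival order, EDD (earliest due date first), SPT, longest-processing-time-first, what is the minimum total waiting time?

54

FIFO (arrival order): Print Job 1 Print Job 2 Print Job 3 Print Job 4 Print Job 5 Print Job 6.
Print Job 1: waits 0, runs 0→10
Print Job 2: waits 10, runs 10→13
Print Job 3: waits 13, runs 13→27
Print Job 4: waits 27, runs 27→31
Print Job 5: waits 31, runs 31→36
Print Job 6: waits 36, runs 36→38
Sum = 0+10+13+27+31+36 = 117.
EDD (increasing due date): Print Job 2 Print Job 1 Print Job 3 Print Job 5 Print Job 4 Print Job 6.
Print Job 2: waits 0, runs 0→3
Print Job 1: waits 3, runs 3→13
Print Job 3: waits 13, runs 13→27
Print Job 5: waits 27, runs 27→32
Print Job 4: waits 32, runs 32→36
Print Job 6: waits 36, runs 36→38
Sum = 0+3+13+27+32+36 = 111.
SPT (increasing processing time): Print Job 6 Print Job 2 Print Job 4 Print Job 5 Print Job 1 Print Job 3.
Print Job 6: waits 0, runs 0→2
Print Job 2: waits 2, runs 2→5
Print Job 4: waits 5, runs 5→9
Print Job 5: waits 9, runs 9→14
Print Job 1: waits 14, runs 14→24
Print Job 3: waits 24, runs 24→38
Sum = 0+2+5+9+14+24 = 54.
LPT (decreasing processing time): Print Job 3 Print Job 1 Print Job 5 Print Job 4 Print Job 2 Print Job 6.
Print Job 3: waits 0, runs 0→14
Print Job 1: waits 14, runs 14→24
Print Job 5: waits 24, runs 24→29
Print Job 4: waits 29, runs 29→33
Print Job 2: waits 33, runs 33→36
Print Job 6: waits 36, runs 36→38
Sum = 0+14+24+29+33+36 = 136.
FIFO 117, EDD 111, SPT 54, LPT 136 → minimum 54.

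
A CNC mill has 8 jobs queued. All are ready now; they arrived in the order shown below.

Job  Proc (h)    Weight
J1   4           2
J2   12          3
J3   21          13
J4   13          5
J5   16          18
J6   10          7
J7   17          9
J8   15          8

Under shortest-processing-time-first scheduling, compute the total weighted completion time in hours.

4258

SPT (increasing processing time): J1 J6 J2 J4 J8 J5 J7 J3.
J1: finishes 4, weight 2, w·C = 8
J6: finishes 14, weight 7, w·C = 98
J2: finishes 26, weight 3, w·C = 78
J4: finishes 39, weight 5, w·C = 195
J8: finishes 54, weight 8, w·C = 432
J5: finishes 70, weight 18, w·C = 1260
J7: finishes 87, weight 9, w·C = 783
J3: finishes 108, weight 13, w·C = 1404
Sum = 8+98+78+195+432+1260+783+1404 = 4258.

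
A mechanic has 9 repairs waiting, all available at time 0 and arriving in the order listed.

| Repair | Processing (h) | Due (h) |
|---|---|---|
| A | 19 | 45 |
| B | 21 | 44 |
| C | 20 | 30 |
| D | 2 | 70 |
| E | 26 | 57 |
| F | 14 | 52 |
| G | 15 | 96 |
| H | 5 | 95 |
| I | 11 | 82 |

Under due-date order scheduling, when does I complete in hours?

113

EDD (increasing due date): C B A F E D I H G.
C: 0→20
B: 20→41
A: 41→60
F: 60→74
E: 74→100
D: 100→102
I: 102→113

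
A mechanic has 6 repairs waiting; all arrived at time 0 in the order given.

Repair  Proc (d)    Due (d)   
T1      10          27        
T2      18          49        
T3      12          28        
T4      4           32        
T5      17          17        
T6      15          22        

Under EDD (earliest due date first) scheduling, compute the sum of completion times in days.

EDD (increasing due date): T5 T6 T1 T3 T4 T2.
T5: 0→17
T6: 17→32
T1: 32→42
T3: 42→54
T4: 54→58
T2: 58→76
Sum = 17+32+42+54+58+76 = 279.

279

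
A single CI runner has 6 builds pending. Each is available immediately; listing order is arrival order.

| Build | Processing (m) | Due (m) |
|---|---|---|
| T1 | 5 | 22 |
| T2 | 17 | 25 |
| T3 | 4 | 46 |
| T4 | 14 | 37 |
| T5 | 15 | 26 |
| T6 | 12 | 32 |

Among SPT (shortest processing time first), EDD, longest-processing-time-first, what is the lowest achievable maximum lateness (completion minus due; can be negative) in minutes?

26

SPT (increasing processing time): T3 T1 T6 T4 T5 T2.
T3: 0→4, due 46, lateness -42
T1: 4→9, due 22, lateness -13
T6: 9→21, due 32, lateness -11
T4: 21→35, due 37, lateness -2
T5: 35→50, due 26, lateness 24
T2: 50→67, due 25, lateness 42
Maximum = 42.
EDD (increasing due date): T1 T2 T5 T6 T4 T3.
T1: 0→5, due 22, lateness -17
T2: 5→22, due 25, lateness -3
T5: 22→37, due 26, lateness 11
T6: 37→49, due 32, lateness 17
T4: 49→63, due 37, lateness 26
T3: 63→67, due 46, lateness 21
Maximum = 26.
LPT (decreasing processing time): T2 T5 T4 T6 T1 T3.
T2: 0→17, due 25, lateness -8
T5: 17→32, due 26, lateness 6
T4: 32→46, due 37, lateness 9
T6: 46→58, due 32, lateness 26
T1: 58→63, due 22, lateness 41
T3: 63→67, due 46, lateness 21
Maximum = 41.
SPT 42, EDD 26, LPT 41 → minimum 26.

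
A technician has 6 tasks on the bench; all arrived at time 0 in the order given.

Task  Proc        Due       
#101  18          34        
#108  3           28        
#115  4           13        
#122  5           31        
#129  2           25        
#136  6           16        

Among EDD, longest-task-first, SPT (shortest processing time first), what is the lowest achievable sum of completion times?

EDD (increasing due date): #115 #136 #129 #108 #122 #101.
#115: 0→4
#136: 4→10
#129: 10→12
#108: 12→15
#122: 15→20
#101: 20→38
Sum = 4+10+12+15+20+38 = 99.
LPT (decreasing processing time): #101 #136 #122 #115 #108 #129.
#101: 0→18
#136: 18→24
#122: 24→29
#115: 29→33
#108: 33→36
#129: 36→38
Sum = 18+24+29+33+36+38 = 178.
SPT (increasing processing time): #129 #108 #115 #122 #136 #101.
#129: 0→2
#108: 2→5
#115: 5→9
#122: 9→14
#136: 14→20
#101: 20→38
Sum = 2+5+9+14+20+38 = 88.
EDD 99, LPT 178, SPT 88 → minimum 88.

88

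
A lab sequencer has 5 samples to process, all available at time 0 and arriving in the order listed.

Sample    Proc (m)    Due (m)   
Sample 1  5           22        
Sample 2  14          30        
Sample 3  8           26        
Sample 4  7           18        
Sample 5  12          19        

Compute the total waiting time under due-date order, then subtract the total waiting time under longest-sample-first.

EDD (increasing due date): Sample 4 Sample 5 Sample 1 Sample 3 Sample 2.
Sample 4: waits 0, runs 0→7
Sample 5: waits 7, runs 7→19
Sample 1: waits 19, runs 19→24
Sample 3: waits 24, runs 24→32
Sample 2: waits 32, runs 32→46
Sum = 0+7+19+24+32 = 82.
LPT (decreasing processing time): Sample 2 Sample 5 Sample 3 Sample 4 Sample 1.
Sample 2: waits 0, runs 0→14
Sample 5: waits 14, runs 14→26
Sample 3: waits 26, runs 26→34
Sample 4: waits 34, runs 34→41
Sample 1: waits 41, runs 41→46
Sum = 0+14+26+34+41 = 115.
Difference = 82 − 115 = -33.

-33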